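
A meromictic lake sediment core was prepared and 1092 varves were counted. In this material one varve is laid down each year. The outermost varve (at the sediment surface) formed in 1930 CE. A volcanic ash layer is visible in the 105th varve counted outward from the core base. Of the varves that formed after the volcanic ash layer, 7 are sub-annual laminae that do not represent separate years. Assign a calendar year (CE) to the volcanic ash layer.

1092 − 105 = 987 varves lie beyond the volcanic ash layer toward the sediment surface.
Removing the 7 false varves leaves 987 − 7 = 980 true varves beyond the volcanic ash layer.
The varve at the sediment surface is 1930 CE, so the volcanic ash layer dates to 1930 − 980 = 950 CE.

950 CE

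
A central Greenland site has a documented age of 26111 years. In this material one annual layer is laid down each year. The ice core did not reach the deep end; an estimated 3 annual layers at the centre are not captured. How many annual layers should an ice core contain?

At one annual layer per year, 26111 years correspond to 26111 annual layers.
26111 − 3 missed = 26108 annual layers expected in the prepared section.

26108 annual layers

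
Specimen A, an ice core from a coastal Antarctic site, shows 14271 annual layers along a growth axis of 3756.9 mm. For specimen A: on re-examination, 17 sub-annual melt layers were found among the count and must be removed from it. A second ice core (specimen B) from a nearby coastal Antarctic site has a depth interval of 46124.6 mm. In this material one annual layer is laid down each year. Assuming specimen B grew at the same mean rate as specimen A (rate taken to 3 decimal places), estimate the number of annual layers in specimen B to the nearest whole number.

174714 annual layers

Specimen A: correcting the raw count gives 14271 − 17 = 14254 true annual layers.
A: Mean rate = 3756.9 mm / 14254 years ≈ 0.264 mm/year.
B spans 46124.6 / 0.264 = 174714.39 years ≈ 174714 annual layers.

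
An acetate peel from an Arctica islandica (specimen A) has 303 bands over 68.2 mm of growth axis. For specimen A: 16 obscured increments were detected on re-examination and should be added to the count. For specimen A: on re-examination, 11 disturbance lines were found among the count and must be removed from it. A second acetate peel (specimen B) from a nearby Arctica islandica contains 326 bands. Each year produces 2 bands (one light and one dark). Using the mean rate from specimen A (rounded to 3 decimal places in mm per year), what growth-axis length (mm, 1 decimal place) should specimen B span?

72.2 mm

Specimen A: after corrections the count is 303 − 11 + 16 = 308 bands.
Specimen A: with 2 bands per year, 308 / 2 = 154 years.
A: 68.2 mm over 154 years gives 68.2 / 154 ≈ 0.443 mm/year.
Specimen B: 326 bands at 2 per year is 326 / 2 = 163 years. Length of B = 0.443 × 163 = 72.2 mm.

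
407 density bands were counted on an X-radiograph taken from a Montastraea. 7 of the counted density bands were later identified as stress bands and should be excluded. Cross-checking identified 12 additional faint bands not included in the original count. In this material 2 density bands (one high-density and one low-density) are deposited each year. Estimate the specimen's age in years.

206 yr

Correcting the raw count gives 407 − 7 + 12 = 412 true density bands.
412 density bands at 2 per year is 412 / 2 = 206 years.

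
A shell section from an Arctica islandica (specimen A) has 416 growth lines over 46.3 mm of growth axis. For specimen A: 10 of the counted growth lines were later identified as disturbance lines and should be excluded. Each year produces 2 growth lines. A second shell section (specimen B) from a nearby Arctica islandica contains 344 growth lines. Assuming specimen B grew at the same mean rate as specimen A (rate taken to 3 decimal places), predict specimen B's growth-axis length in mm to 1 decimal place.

39.2 mm

Specimen A: adjusted count: 416 − 10 = 406 growth lines.
Specimen A: with 2 growth lines per year, 406 / 2 = 203 years.
A: Mean rate = 46.3 mm / 203 years ≈ 0.228 mm/year.
Specimen B: with 2 growth lines per year, 344 / 2 = 172 years. Length of B = 0.228 × 172 = 39.2 mm.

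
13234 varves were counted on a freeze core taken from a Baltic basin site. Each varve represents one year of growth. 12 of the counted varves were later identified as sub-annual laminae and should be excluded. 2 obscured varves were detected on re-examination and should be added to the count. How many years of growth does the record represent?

True varve count = 13234 − 12 + 2 = 13224.
At one varve per year, that is 13224 years.

13224 years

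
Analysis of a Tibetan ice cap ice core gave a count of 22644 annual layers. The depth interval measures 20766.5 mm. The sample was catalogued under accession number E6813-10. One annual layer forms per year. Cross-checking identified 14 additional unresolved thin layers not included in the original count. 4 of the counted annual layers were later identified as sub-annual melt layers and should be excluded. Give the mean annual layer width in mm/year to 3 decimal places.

Correcting the raw count gives 22644 − 4 + 14 = 22654 true annual layers.
20766.5 mm over 22654 years gives 20766.5 / 22654 ≈ 0.917 mm/year.

0.917 mm/year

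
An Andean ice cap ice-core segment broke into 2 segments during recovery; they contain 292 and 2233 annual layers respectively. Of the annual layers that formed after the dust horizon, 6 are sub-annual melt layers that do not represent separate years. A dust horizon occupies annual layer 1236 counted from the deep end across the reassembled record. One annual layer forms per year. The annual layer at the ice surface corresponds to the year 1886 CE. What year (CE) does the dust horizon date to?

Total annual layers = 292 + 2233 = 2525.
The dust horizon sits at annual layer 1236 from the deep end, so 2525 − 1236 = 1289 annual layers formed after it.
Excluding 6 false annual layers: 1289 − 6 = 1283.
1886 − 1283 = 603 CE.

603 CE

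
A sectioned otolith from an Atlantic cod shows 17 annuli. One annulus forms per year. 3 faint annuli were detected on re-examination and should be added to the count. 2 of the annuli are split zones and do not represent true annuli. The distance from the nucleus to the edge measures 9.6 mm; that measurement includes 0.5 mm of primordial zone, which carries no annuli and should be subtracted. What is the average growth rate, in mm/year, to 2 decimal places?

After corrections the count is 17 − 2 + 3 = 18 annuli.
Removing the 0.5 mm offcut leaves 9.6 − 0.5 = 9.1 mm.
9.1 mm over 18 years gives 9.1 / 18 ≈ 0.51 mm/year.

0.51 mm/year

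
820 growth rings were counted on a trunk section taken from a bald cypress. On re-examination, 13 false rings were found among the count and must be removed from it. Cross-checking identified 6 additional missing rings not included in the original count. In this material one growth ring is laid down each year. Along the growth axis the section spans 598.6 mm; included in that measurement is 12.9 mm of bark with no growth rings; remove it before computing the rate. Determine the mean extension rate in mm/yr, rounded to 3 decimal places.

0.720 mm/yr

After corrections the count is 820 − 13 + 6 = 813 growth rings.
Removing the 12.9 mm offcut leaves 598.6 − 12.9 = 585.7 mm.
585.7 mm over 813 years gives 585.7 / 813 ≈ 0.720 mm/yr.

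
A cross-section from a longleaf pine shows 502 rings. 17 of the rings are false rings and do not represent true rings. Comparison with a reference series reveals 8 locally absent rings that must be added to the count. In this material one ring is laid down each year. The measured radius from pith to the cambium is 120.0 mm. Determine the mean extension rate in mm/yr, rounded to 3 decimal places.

Correcting the raw count gives 502 − 17 + 8 = 493 true rings.
Extension rate ≈ 120.0 / 493 = 0.243 mm/yr.

0.243 mm/yr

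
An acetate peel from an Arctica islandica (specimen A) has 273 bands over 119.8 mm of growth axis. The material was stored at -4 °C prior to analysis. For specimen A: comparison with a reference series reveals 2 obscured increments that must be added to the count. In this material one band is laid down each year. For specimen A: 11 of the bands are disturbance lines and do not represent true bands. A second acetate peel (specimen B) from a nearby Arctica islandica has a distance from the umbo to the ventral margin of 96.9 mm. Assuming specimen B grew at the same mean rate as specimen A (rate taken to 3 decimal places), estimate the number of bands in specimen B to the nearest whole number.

Specimen A: adjusted count: 273 − 11 + 2 = 264 bands.
A: 119.8 mm over 264 years gives 119.8 / 264 ≈ 0.454 mm/yr.
For B, 96.9 / 0.454 = 213.44 years ≈ 213 bands.

213 bands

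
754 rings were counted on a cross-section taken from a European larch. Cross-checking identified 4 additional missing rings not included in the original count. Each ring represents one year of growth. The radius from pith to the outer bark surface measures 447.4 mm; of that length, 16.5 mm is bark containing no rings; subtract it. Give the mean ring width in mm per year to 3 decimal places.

0.568 mm per year

Adjusted count: 754 + 4 = 758 rings.
Removing the 16.5 mm offcut leaves 447.4 − 16.5 = 430.9 mm.
Mean rate = 430.9 mm / 758 years ≈ 0.568 mm per year.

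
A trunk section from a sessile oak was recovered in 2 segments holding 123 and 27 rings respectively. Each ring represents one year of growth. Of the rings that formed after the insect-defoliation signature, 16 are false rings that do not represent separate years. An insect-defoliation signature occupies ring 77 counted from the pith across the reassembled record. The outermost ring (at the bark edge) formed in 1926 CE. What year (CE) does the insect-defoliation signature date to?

Total rings = 123 + 27 = 150.
150 − 77 = 73 rings lie beyond the insect-defoliation signature toward the bark edge.
Removing the 16 false rings leaves 73 − 16 = 57 true rings beyond the insect-defoliation signature.
The ring at the bark edge is 1926 CE, so the insect-defoliation signature dates to 1926 − 57 = 1869 CE.

1869 CE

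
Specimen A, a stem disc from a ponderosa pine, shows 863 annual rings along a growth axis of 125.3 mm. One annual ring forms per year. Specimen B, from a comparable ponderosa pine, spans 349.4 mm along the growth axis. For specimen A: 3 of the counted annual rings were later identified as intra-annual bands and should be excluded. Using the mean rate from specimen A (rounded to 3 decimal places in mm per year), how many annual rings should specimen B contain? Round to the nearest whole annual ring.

2393 annual rings

Specimen A: adjusted count: 863 − 3 = 860 annual rings.
A: 125.3 mm over 860 years gives 125.3 / 860 ≈ 0.146 mm/year.
Specimen B: 349.4 mm / 0.146 mm per year = 2393.15 years ≈ 2393 annual rings.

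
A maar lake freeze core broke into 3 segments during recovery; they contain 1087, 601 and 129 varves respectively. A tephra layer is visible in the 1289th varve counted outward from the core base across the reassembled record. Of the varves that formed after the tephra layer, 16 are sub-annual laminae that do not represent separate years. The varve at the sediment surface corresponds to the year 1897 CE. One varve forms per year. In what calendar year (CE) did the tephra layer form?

1385 CE

Total varves = 1087 + 601 + 129 = 1817.
Between varve 1289 and the sediment surface there are 1817 − 1289 = 528 varves.
Removing the 16 false varves leaves 528 − 16 = 512 true varves beyond the tephra layer.
Counting back 512 years from 1897 CE places the tephra layer in 1897 − 512 = 1385 CE.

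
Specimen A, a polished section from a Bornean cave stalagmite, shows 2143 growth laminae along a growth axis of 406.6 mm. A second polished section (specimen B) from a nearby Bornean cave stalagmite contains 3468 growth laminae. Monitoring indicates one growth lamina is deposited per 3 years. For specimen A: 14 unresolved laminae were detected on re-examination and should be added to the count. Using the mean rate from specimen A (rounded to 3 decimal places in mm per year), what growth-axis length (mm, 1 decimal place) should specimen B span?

655.5 mm

Specimen A: correcting the raw count gives 2143 + 14 = 2157 true growth laminae.
Specimen A: 2157 growth laminae at 3 years each span 2157 × 3 = 6471 years.
A: Extension rate ≈ 406.6 / 6471 = 0.063 mm per year.
Specimen B: multiplying by 3 years per growth lamina: 3468 × 3 = 10404 years. For B, 0.063 mm/year × 10404 years = 655.5 mm.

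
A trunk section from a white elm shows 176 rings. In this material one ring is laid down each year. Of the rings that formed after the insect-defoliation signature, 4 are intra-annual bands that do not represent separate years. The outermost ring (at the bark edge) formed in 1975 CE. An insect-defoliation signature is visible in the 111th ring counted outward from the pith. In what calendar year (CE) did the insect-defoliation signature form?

1914 CE

176 − 111 = 65 rings lie beyond the insect-defoliation signature toward the bark edge.
Removing the 4 false rings leaves 65 − 4 = 61 true rings beyond the insect-defoliation signature.
Counting back 61 years from 1975 CE places the insect-defoliation signature in 1975 − 61 = 1914 CE.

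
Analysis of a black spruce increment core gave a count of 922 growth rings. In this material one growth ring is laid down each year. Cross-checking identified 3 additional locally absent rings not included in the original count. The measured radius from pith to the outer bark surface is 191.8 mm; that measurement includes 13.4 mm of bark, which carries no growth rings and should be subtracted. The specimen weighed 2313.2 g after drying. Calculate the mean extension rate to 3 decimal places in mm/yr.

True growth ring count = 922 + 3 = 925.
Net length = 191.8 − 13.4 = 178.4 mm.
178.4 mm over 925 years gives 178.4 / 925 ≈ 0.193 mm/yr.

0.193 mm/yr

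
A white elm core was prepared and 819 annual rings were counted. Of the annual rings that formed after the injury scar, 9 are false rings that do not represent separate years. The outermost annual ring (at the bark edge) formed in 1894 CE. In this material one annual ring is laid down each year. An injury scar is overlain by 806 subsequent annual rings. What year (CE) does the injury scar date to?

806 annual rings formed after the injury scar.
Removing the 9 false annual rings leaves 806 − 9 = 797 true annual rings beyond the injury scar.
Counting back 797 years from 1894 CE places the injury scar in 1894 − 797 = 1097 CE.

1097 CE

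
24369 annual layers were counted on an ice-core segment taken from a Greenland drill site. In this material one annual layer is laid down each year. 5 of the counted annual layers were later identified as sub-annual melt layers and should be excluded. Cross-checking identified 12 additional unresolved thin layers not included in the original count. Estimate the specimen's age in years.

Correcting the raw count gives 24369 − 5 + 12 = 24376 true annual layers.
With a one-to-one annual layer periodicity this is 24376 years.

24376 yr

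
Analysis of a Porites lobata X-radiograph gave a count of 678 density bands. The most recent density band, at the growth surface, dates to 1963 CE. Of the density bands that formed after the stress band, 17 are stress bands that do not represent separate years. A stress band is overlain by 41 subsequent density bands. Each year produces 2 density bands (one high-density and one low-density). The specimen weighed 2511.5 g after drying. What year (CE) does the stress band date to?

1951 CE

There are 41 density bands younger than the stress band.
41 − 17 false = 24 true density bands after the stress band.
Dividing by 2 density bands per year: 24 / 2 = 12 years.
The density band at the growth surface is 1963 CE, so the stress band dates to 1963 − 12 = 1951 CE.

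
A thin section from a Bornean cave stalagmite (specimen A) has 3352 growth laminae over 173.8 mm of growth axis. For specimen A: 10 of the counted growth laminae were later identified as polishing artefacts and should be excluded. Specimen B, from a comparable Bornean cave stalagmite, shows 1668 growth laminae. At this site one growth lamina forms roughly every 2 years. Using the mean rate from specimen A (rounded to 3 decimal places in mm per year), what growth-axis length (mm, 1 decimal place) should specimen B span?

86.7 mm

Specimen A: true growth lamina count = 3352 − 10 = 3342.
Specimen A: at 2 years per growth lamina, 3342 × 2 = 6684 years.
A: 173.8 mm over 6684 years gives 173.8 / 6684 ≈ 0.026 mm per year.
Specimen B: 1668 growth laminae at 2 years each span 1668 × 2 = 3336 years. For B, 0.026 mm/year × 3336 years = 86.7 mm.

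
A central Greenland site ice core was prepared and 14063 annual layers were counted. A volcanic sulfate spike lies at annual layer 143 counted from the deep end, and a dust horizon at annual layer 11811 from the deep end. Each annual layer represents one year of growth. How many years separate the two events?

The two markers are separated by 11811 − 143 = 11668 annual layers.
At one annual layer per year, 11668 years elapsed between them.

11668 years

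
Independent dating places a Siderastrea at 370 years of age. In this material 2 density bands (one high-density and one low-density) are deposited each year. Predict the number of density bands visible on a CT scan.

370 years at 2 density bands per year gives 370 × 2 = 740 density bands.
So 740 density bands should be present.

740 density bands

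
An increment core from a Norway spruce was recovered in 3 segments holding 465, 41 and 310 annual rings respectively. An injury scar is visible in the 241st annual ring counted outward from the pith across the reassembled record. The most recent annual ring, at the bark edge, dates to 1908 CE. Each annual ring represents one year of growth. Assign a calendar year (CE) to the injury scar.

Total annual rings = 465 + 41 + 310 = 816.
Between annual ring 241 and the bark edge there are 816 − 241 = 575 annual rings.
Counting back 575 years from 1908 CE places the injury scar in 1908 − 575 = 1333 CE.

1333 CE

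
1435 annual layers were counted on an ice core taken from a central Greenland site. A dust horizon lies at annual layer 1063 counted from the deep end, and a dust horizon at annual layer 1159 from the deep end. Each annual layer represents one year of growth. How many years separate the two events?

Separation: 1159 − 1063 = 96 annual layers.
At one annual layer per year, 96 years elapsed between them.

96 years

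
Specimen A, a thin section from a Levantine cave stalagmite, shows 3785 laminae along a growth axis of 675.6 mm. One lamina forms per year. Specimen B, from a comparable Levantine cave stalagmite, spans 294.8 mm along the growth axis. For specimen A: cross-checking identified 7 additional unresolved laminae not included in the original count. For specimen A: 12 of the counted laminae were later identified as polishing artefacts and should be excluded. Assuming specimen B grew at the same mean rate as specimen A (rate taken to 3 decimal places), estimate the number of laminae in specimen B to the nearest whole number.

Specimen A: adjusted count: 3785 − 12 + 7 = 3780 laminae.
A: 675.6 mm over 3780 years gives 675.6 / 3780 ≈ 0.179 mm/year.
B spans 294.8 / 0.179 = 1646.93 years ≈ 1647 laminae.

1647 laminae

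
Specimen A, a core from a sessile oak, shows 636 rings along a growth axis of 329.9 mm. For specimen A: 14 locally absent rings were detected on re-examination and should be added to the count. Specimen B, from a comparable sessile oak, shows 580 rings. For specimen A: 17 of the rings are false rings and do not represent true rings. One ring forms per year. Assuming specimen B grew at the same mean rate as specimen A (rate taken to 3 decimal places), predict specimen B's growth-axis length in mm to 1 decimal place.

Specimen A: correcting the raw count gives 636 − 17 + 14 = 633 true rings.
A: Extension rate ≈ 329.9 / 633 = 0.521 mm/year.
B's length ≈ 0.521 × 580 = 302.2 mm.

302.2 mm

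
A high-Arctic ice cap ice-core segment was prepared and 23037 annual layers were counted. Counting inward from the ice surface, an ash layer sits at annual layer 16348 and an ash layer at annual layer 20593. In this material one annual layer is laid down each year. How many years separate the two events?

The two markers are separated by 20593 − 16348 = 4245 annual layers.
One annual layer per year makes the interval 4245 years.

4245 years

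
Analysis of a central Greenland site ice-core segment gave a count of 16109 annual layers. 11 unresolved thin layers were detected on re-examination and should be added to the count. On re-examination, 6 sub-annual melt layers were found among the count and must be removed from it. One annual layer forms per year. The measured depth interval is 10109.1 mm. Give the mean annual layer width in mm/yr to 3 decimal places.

Correcting the raw count gives 16109 − 6 + 11 = 16114 true annual layers.
Extension rate ≈ 10109.1 / 16114 = 0.627 mm/yr.

0.627 mm/yr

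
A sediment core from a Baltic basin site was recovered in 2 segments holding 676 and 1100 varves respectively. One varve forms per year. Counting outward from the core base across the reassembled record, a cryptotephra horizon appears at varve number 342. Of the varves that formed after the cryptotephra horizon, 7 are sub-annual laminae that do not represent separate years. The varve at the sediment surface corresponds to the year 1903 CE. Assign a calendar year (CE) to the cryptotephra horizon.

Total varves = 676 + 1100 = 1776.
Between varve 342 and the sediment surface there are 1776 − 342 = 1434 varves.
1434 − 7 false = 1427 true varves after the cryptotephra horizon.
Counting back 1427 years from 1903 CE places the cryptotephra horizon in 1903 − 1427 = 476 CE.

476 CE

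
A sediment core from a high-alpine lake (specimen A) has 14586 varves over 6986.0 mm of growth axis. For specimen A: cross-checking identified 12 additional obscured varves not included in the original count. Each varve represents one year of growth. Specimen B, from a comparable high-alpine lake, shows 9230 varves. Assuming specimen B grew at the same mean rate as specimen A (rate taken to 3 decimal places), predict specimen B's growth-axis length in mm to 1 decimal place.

4421.2 mm

Specimen A: after corrections the count is 14586 + 12 = 14598 varves.
A: 6986.0 mm over 14598 years gives 6986.0 / 14598 ≈ 0.479 mm per year.
B's length ≈ 0.479 × 9230 = 4421.2 mm.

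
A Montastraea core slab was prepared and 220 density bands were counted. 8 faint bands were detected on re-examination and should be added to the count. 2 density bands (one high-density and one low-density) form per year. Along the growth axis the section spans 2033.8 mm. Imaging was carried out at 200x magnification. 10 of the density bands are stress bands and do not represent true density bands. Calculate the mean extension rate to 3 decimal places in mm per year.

After corrections the count is 220 − 10 + 8 = 218 density bands.
With 2 density bands per year, 218 / 2 = 109 years.
Extension rate ≈ 2033.8 / 109 = 18.659 mm per year.

18.659 mm per year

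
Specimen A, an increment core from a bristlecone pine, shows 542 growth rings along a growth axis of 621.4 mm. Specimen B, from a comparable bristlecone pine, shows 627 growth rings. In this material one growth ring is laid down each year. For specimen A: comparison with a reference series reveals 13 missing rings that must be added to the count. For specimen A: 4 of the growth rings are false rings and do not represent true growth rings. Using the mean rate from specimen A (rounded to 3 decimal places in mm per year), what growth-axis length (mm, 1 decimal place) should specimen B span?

Specimen A: adjusted count: 542 − 4 + 13 = 551 growth rings.
A: 621.4 mm over 551 years gives 621.4 / 551 ≈ 1.128 mm/yr.
B's length ≈ 1.128 × 627 = 707.3 mm.

707.3 mm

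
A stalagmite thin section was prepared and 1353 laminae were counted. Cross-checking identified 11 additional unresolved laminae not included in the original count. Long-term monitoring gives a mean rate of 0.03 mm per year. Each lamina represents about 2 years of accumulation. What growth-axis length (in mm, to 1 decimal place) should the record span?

81.8 mm

True lamina count = 1353 + 11 = 1364.
Multiplying by 2 years per lamina: 1364 × 2 = 2728 years.
Predicted length = 0.03 mm/year × 2728 years = 81.8 mm.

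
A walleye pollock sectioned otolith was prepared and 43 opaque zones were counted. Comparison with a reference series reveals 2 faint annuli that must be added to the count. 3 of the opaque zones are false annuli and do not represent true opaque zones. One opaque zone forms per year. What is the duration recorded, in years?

42 years

True opaque zone count = 43 − 3 + 2 = 42.
With a one-to-one opaque zone periodicity this is 42 years.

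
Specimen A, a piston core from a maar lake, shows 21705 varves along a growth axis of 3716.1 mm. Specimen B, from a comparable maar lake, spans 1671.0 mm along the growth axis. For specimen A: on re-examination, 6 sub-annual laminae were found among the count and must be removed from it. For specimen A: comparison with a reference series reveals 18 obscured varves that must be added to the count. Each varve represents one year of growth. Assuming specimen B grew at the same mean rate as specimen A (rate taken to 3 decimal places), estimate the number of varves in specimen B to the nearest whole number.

Specimen A: after corrections the count is 21705 − 6 + 18 = 21717 varves.
A: 3716.1 mm over 21717 years gives 3716.1 / 21717 ≈ 0.171 mm per year.
Specimen B: 1671.0 mm / 0.171 mm per year = 9771.93 years ≈ 9772 varves.

9772 varves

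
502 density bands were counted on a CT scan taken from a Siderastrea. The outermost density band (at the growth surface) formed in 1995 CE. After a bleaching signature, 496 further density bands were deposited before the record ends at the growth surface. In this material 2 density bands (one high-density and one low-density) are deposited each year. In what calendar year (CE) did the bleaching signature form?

1747 CE

There are 496 density bands younger than the bleaching signature.
With 2 density bands per year, 496 / 2 = 248 years.
The density band at the growth surface is 1995 CE, so the bleaching signature dates to 1995 − 248 = 1747 CE.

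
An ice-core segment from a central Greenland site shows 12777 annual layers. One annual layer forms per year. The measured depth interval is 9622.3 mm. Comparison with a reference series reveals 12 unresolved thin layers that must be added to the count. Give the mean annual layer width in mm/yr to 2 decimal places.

0.75 mm/yr

Adjusted count: 12777 + 12 = 12789 annual layers.
9622.3 mm over 12789 years gives 9622.3 / 12789 ≈ 0.75 mm/yr.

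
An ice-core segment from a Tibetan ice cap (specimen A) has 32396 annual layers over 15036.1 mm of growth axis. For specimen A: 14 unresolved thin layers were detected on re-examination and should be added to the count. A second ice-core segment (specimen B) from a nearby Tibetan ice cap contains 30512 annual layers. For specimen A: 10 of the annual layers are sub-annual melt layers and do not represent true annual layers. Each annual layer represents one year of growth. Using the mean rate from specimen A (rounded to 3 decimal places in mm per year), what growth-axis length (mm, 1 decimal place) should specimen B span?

14157.6 mm

Specimen A: adjusted count: 32396 − 10 + 14 = 32400 annual layers.
A: 15036.1 mm over 32400 years gives 15036.1 / 32400 ≈ 0.464 mm per year.
Length of B = 0.464 × 30512 = 14157.6 mm.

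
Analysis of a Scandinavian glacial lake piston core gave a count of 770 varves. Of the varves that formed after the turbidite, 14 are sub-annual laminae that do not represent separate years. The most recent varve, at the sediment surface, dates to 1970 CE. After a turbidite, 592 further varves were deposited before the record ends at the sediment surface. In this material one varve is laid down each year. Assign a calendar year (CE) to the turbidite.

592 varves post-date the turbidite.
592 − 14 false = 578 true varves after the turbidite.
The varve at the sediment surface is 1970 CE, so the turbidite dates to 1970 − 578 = 1392 CE.

1392 CE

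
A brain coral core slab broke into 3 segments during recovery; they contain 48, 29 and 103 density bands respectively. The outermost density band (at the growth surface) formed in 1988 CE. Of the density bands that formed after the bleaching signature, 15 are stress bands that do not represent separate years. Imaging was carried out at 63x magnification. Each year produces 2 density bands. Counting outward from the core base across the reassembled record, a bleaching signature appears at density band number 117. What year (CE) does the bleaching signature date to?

1964 CE

Total density bands = 48 + 29 + 103 = 180.
The bleaching signature sits at density band 117 from the core base, so 180 − 117 = 63 density bands formed after it.
Excluding 15 false density bands: 63 − 15 = 48.
48 density bands at 2 per year is 48 / 2 = 24 years.
1988 − 24 = 1964 CE.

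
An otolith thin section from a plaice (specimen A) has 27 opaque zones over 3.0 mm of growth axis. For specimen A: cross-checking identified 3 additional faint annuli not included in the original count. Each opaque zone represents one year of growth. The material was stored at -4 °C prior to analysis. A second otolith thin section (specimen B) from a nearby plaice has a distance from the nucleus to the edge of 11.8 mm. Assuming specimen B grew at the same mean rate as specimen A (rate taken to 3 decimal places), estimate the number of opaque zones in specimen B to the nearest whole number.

Specimen A: correcting the raw count gives 27 + 3 = 30 true opaque zones.
A: Mean rate = 3.0 mm / 30 years ≈ 0.100 mm/yr.
Specimen B: 11.8 mm / 0.100 mm per year = 118.00 years ≈ 118 opaque zones.

118 opaque zones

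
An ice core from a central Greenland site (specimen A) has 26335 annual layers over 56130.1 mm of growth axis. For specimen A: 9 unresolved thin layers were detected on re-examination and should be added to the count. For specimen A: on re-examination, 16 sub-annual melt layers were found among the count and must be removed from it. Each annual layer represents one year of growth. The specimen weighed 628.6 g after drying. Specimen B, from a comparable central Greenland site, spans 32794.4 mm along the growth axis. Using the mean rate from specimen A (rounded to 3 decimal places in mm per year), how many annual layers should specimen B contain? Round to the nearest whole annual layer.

15382 annual layers

Specimen A: after corrections the count is 26335 − 16 + 9 = 26328 annual layers.
A: Mean rate = 56130.1 mm / 26328 years ≈ 2.132 mm/year.
For B, 32794.4 / 2.132 = 15381.99 years ≈ 15382 annual layers.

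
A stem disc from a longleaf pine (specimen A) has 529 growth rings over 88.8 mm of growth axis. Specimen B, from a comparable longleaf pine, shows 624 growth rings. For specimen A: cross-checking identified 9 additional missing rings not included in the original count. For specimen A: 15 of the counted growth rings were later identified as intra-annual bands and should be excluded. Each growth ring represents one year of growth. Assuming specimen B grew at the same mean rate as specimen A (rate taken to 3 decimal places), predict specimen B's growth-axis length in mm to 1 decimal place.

Specimen A: correcting the raw count gives 529 − 15 + 9 = 523 true growth rings.
A: Mean rate = 88.8 mm / 523 years ≈ 0.170 mm per year.
For B, 0.170 mm/year × 624 years = 106.1 mm.

106.1 mm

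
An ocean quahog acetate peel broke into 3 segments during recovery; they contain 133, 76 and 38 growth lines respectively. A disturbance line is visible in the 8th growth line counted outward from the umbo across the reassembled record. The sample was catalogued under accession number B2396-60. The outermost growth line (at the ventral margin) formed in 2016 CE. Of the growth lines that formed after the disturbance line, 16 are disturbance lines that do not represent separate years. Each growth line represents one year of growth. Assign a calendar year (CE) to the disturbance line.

Total growth lines = 133 + 76 + 38 = 247.
Between growth line 8 and the ventral margin there are 247 − 8 = 239 growth lines.
Removing the 16 false growth lines leaves 239 − 16 = 223 true growth lines beyond the disturbance line.
The growth line at the ventral margin is 2016 CE, so the disturbance line dates to 2016 − 223 = 1793 CE.

1793 CE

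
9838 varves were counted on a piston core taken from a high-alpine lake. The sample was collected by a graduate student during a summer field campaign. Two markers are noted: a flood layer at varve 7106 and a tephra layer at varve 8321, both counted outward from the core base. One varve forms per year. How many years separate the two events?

The two markers are separated by 8321 − 7106 = 1215 varves.
One varve per year makes the interval 1215 years.

1215 yr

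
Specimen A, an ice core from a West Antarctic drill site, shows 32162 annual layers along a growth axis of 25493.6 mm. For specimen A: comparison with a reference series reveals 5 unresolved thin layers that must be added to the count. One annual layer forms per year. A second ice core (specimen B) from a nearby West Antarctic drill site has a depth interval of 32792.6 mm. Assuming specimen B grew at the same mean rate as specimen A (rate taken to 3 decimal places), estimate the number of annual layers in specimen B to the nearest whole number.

41353 annual layers

Specimen A: true annual layer count = 32162 + 5 = 32167.
A: Extension rate ≈ 25493.6 / 32167 = 0.793 mm/year.
Specimen B: 32792.6 mm / 0.793 mm per year = 41352.59 years ≈ 41353 annual layers.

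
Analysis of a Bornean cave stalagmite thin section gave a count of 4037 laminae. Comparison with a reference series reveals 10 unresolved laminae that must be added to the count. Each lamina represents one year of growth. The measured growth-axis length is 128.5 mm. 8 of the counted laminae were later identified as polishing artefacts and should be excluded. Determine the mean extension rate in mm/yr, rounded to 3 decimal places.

After corrections the count is 4037 − 8 + 10 = 4039 laminae.
Extension rate ≈ 128.5 / 4039 = 0.032 mm/yr.

0.032 mm/yr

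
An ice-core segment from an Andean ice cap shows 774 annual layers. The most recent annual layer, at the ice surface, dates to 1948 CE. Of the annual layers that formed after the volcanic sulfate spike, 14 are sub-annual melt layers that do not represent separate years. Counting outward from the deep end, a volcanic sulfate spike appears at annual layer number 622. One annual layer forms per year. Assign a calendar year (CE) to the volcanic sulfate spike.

1810 CE

774 − 622 = 152 annual layers lie beyond the volcanic sulfate spike toward the ice surface.
Removing the 14 false annual layers leaves 152 − 14 = 138 true annual layers beyond the volcanic sulfate spike.
1948 − 138 = 1810 CE.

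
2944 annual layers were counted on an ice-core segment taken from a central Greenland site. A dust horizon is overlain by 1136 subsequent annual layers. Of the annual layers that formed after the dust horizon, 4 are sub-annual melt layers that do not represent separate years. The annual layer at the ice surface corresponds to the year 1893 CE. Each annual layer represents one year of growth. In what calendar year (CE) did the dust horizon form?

761 CE

1136 annual layers post-date the dust horizon.
Removing the 4 false annual layers leaves 1136 − 4 = 1132 true annual layers beyond the dust horizon.
1893 − 1132 = 761 CE.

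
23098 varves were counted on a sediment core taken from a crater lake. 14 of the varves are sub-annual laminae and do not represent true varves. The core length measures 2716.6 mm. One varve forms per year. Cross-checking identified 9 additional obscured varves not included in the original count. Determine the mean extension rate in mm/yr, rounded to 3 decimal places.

0.118 mm/yr

Correcting the raw count gives 23098 − 14 + 9 = 23093 true varves.
Extension rate ≈ 2716.6 / 23093 = 0.118 mm/yr.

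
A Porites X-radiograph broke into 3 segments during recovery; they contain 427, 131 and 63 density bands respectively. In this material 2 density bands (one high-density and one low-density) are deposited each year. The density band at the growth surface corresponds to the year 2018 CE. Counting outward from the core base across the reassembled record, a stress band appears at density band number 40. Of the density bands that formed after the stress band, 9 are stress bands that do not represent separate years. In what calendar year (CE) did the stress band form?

1732 CE

Total density bands = 427 + 131 + 63 = 621.
The stress band sits at density band 40 from the core base, so 621 − 40 = 581 density bands formed after it.
581 − 9 false = 572 true density bands after the stress band.
Dividing by 2 density bands per year: 572 / 2 = 286 years.
Counting back 286 years from 2018 CE places the stress band in 2018 − 286 = 1732 CE.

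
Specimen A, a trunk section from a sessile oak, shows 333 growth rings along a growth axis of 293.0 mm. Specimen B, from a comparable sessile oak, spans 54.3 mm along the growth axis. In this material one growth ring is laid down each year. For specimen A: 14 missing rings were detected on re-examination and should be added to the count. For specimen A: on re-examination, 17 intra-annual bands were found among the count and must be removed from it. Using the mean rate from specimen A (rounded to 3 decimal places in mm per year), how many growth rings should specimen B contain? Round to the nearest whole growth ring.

61 growth rings

Specimen A: after corrections the count is 333 − 17 + 14 = 330 growth rings.
A: Mean rate = 293.0 mm / 330 years ≈ 0.888 mm per year.
For B, 54.3 / 0.888 = 61.15 years ≈ 61 growth rings.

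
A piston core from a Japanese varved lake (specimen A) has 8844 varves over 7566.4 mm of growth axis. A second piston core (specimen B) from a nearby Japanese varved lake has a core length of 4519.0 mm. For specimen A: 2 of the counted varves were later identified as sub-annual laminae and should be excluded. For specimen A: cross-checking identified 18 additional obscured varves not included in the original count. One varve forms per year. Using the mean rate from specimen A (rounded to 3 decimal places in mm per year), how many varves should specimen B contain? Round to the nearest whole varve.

5292 varves

Specimen A: after corrections the count is 8844 − 2 + 18 = 8860 varves.
A: 7566.4 mm over 8860 years gives 7566.4 / 8860 ≈ 0.854 mm/year.
For B, 4519.0 / 0.854 = 5291.57 years ≈ 5292 varves.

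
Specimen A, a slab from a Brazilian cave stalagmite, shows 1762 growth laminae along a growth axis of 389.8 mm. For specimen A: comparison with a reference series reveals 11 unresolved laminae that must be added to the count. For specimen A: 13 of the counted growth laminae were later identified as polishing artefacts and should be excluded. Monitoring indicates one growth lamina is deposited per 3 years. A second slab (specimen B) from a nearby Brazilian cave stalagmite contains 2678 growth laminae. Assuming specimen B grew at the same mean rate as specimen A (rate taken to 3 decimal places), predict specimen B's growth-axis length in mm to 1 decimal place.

594.5 mm

Specimen A: true growth lamina count = 1762 − 13 + 11 = 1760.
Specimen A: 1760 growth laminae at 3 years each span 1760 × 3 = 5280 years.
A: Mean rate = 389.8 mm / 5280 years ≈ 0.074 mm/year.
Specimen B: at 3 years per growth lamina, 2678 × 3 = 8034 years. B's length ≈ 0.074 × 8034 = 594.5 mm.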